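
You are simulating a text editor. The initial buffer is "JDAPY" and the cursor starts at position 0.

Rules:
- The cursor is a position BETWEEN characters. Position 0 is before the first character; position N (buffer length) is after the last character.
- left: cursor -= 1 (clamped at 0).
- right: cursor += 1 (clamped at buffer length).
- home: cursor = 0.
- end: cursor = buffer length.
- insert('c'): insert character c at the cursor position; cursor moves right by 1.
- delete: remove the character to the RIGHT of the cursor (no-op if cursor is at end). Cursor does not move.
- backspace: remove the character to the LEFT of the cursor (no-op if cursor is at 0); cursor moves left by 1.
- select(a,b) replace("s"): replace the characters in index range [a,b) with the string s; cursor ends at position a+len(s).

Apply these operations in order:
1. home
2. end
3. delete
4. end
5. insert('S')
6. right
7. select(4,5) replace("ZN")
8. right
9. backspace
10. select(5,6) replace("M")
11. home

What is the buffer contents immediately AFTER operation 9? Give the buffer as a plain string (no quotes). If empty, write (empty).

Answer: JDAPZN

Derivation:
After op 1 (home): buf='JDAPY' cursor=0
After op 2 (end): buf='JDAPY' cursor=5
After op 3 (delete): buf='JDAPY' cursor=5
After op 4 (end): buf='JDAPY' cursor=5
After op 5 (insert('S')): buf='JDAPYS' cursor=6
After op 6 (right): buf='JDAPYS' cursor=6
After op 7 (select(4,5) replace("ZN")): buf='JDAPZNS' cursor=6
After op 8 (right): buf='JDAPZNS' cursor=7
After op 9 (backspace): buf='JDAPZN' cursor=6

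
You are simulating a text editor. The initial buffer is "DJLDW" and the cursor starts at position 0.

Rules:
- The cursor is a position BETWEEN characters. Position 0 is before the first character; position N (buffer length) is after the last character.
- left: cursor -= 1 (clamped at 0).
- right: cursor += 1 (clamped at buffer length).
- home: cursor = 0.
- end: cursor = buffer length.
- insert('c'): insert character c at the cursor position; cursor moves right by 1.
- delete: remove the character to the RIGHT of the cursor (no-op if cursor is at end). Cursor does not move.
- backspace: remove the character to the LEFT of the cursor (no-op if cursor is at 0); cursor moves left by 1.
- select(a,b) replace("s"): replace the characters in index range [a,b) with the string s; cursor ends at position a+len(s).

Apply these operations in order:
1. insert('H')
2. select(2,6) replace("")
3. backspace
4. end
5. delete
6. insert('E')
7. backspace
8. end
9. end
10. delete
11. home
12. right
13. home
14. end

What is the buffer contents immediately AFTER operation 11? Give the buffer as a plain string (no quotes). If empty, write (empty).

After op 1 (insert('H')): buf='HDJLDW' cursor=1
After op 2 (select(2,6) replace("")): buf='HD' cursor=2
After op 3 (backspace): buf='H' cursor=1
After op 4 (end): buf='H' cursor=1
After op 5 (delete): buf='H' cursor=1
After op 6 (insert('E')): buf='HE' cursor=2
After op 7 (backspace): buf='H' cursor=1
After op 8 (end): buf='H' cursor=1
After op 9 (end): buf='H' cursor=1
After op 10 (delete): buf='H' cursor=1
After op 11 (home): buf='H' cursor=0

Answer: H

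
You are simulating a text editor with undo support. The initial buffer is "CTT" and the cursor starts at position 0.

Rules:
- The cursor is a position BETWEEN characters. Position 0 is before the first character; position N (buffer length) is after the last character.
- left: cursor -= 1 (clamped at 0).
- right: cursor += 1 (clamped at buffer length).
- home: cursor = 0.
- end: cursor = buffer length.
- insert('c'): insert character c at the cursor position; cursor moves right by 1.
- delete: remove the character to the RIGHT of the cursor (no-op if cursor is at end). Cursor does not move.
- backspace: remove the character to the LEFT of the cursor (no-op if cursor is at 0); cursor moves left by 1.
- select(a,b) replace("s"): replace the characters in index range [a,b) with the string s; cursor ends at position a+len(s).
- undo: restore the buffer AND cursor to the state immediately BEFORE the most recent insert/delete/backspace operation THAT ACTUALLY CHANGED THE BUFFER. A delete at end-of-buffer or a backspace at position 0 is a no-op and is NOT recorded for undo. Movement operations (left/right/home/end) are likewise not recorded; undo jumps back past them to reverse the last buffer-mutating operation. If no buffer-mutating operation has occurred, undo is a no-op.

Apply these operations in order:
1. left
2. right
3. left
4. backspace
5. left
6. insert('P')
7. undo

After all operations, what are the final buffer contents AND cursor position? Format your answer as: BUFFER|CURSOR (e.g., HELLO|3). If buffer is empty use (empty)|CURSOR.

Answer: CTT|0

Derivation:
After op 1 (left): buf='CTT' cursor=0
After op 2 (right): buf='CTT' cursor=1
After op 3 (left): buf='CTT' cursor=0
After op 4 (backspace): buf='CTT' cursor=0
After op 5 (left): buf='CTT' cursor=0
After op 6 (insert('P')): buf='PCTT' cursor=1
After op 7 (undo): buf='CTT' cursor=0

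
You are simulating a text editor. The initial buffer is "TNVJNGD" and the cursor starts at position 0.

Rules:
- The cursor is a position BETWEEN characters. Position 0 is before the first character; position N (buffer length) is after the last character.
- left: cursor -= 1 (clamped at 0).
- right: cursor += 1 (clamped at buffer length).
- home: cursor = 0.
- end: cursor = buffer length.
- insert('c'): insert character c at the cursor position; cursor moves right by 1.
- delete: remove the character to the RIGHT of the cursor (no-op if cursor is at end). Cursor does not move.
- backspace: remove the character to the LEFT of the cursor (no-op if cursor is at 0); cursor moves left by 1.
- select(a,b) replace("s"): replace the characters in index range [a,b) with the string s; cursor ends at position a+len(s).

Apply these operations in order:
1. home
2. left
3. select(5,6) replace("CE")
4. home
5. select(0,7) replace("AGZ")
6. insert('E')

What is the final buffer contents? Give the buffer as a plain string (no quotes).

Answer: AGZED

Derivation:
After op 1 (home): buf='TNVJNGD' cursor=0
After op 2 (left): buf='TNVJNGD' cursor=0
After op 3 (select(5,6) replace("CE")): buf='TNVJNCED' cursor=7
After op 4 (home): buf='TNVJNCED' cursor=0
After op 5 (select(0,7) replace("AGZ")): buf='AGZD' cursor=3
After op 6 (insert('E')): buf='AGZED' cursor=4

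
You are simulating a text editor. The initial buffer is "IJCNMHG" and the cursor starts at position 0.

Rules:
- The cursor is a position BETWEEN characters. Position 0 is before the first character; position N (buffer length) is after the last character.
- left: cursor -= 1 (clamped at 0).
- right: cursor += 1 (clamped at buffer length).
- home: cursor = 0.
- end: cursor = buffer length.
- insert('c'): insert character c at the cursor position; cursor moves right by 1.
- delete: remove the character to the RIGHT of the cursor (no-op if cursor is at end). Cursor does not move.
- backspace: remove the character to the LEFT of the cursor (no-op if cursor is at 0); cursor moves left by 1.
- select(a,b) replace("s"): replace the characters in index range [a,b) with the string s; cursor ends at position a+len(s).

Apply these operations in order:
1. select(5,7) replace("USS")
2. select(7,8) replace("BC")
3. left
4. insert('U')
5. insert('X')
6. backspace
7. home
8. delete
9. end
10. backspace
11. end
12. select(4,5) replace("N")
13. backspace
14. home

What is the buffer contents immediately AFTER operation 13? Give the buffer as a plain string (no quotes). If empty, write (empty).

After op 1 (select(5,7) replace("USS")): buf='IJCNMUSS' cursor=8
After op 2 (select(7,8) replace("BC")): buf='IJCNMUSBC' cursor=9
After op 3 (left): buf='IJCNMUSBC' cursor=8
After op 4 (insert('U')): buf='IJCNMUSBUC' cursor=9
After op 5 (insert('X')): buf='IJCNMUSBUXC' cursor=10
After op 6 (backspace): buf='IJCNMUSBUC' cursor=9
After op 7 (home): buf='IJCNMUSBUC' cursor=0
After op 8 (delete): buf='JCNMUSBUC' cursor=0
After op 9 (end): buf='JCNMUSBUC' cursor=9
After op 10 (backspace): buf='JCNMUSBU' cursor=8
After op 11 (end): buf='JCNMUSBU' cursor=8
After op 12 (select(4,5) replace("N")): buf='JCNMNSBU' cursor=5
After op 13 (backspace): buf='JCNMSBU' cursor=4

Answer: JCNMSBU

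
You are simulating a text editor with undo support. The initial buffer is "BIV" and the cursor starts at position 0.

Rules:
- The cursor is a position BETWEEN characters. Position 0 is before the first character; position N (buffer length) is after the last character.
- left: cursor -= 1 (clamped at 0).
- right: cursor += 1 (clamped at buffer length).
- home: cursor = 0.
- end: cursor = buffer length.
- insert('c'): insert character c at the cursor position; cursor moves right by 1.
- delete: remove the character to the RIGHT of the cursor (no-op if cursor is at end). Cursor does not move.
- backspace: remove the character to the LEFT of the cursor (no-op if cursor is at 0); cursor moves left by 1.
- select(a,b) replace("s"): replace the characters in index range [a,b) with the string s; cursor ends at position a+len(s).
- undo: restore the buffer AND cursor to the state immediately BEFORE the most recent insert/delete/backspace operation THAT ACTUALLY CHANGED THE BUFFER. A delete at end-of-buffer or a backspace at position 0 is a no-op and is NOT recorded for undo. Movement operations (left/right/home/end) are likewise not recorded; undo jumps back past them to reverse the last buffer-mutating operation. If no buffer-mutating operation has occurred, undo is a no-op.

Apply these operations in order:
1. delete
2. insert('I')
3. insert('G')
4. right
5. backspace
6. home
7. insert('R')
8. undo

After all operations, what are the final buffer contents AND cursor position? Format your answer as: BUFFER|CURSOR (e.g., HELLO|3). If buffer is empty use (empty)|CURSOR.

After op 1 (delete): buf='IV' cursor=0
After op 2 (insert('I')): buf='IIV' cursor=1
After op 3 (insert('G')): buf='IGIV' cursor=2
After op 4 (right): buf='IGIV' cursor=3
After op 5 (backspace): buf='IGV' cursor=2
After op 6 (home): buf='IGV' cursor=0
After op 7 (insert('R')): buf='RIGV' cursor=1
After op 8 (undo): buf='IGV' cursor=0

Answer: IGV|0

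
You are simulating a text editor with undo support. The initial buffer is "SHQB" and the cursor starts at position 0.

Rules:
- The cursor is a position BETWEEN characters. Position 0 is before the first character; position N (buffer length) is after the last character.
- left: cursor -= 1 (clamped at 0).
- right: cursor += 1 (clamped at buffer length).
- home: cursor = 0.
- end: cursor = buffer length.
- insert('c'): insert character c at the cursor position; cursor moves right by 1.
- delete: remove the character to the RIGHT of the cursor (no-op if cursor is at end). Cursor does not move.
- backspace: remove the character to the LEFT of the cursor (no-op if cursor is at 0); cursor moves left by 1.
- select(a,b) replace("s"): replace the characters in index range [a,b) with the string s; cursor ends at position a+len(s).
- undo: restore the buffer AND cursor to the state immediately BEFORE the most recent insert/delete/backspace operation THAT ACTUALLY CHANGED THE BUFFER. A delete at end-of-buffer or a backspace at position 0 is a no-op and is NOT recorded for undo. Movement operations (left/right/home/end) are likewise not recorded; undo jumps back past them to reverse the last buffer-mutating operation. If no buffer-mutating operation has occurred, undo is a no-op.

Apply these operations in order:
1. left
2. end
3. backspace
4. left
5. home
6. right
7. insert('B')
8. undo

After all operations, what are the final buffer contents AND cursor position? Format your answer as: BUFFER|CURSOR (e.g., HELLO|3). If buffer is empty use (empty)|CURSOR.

Answer: SHQ|1

Derivation:
After op 1 (left): buf='SHQB' cursor=0
After op 2 (end): buf='SHQB' cursor=4
After op 3 (backspace): buf='SHQ' cursor=3
After op 4 (left): buf='SHQ' cursor=2
After op 5 (home): buf='SHQ' cursor=0
After op 6 (right): buf='SHQ' cursor=1
After op 7 (insert('B')): buf='SBHQ' cursor=2
After op 8 (undo): buf='SHQ' cursor=1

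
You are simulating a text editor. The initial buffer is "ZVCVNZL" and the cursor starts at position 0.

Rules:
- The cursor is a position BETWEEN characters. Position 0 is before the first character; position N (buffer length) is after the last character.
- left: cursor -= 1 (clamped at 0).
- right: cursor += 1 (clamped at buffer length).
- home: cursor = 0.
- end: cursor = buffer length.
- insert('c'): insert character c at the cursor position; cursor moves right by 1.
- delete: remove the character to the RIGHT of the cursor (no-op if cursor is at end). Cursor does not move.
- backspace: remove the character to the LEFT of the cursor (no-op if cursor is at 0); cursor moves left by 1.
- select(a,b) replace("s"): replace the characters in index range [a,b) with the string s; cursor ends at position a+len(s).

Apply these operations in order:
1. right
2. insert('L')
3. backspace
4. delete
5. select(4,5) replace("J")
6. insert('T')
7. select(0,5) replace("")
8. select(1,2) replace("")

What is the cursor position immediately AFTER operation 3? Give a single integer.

Answer: 1

Derivation:
After op 1 (right): buf='ZVCVNZL' cursor=1
After op 2 (insert('L')): buf='ZLVCVNZL' cursor=2
After op 3 (backspace): buf='ZVCVNZL' cursor=1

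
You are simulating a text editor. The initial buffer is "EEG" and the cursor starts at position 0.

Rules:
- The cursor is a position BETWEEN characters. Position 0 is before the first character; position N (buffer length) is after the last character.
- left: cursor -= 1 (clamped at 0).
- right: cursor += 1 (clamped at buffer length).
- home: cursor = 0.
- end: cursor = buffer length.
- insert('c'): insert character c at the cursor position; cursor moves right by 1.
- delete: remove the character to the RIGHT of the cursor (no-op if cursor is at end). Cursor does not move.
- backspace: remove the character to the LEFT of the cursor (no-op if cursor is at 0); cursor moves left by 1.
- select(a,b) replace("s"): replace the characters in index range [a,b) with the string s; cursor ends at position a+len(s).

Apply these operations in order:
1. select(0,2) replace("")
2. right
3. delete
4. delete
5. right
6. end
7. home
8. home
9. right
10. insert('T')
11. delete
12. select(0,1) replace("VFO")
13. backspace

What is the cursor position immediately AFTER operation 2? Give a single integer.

Answer: 1

Derivation:
After op 1 (select(0,2) replace("")): buf='G' cursor=0
After op 2 (right): buf='G' cursor=1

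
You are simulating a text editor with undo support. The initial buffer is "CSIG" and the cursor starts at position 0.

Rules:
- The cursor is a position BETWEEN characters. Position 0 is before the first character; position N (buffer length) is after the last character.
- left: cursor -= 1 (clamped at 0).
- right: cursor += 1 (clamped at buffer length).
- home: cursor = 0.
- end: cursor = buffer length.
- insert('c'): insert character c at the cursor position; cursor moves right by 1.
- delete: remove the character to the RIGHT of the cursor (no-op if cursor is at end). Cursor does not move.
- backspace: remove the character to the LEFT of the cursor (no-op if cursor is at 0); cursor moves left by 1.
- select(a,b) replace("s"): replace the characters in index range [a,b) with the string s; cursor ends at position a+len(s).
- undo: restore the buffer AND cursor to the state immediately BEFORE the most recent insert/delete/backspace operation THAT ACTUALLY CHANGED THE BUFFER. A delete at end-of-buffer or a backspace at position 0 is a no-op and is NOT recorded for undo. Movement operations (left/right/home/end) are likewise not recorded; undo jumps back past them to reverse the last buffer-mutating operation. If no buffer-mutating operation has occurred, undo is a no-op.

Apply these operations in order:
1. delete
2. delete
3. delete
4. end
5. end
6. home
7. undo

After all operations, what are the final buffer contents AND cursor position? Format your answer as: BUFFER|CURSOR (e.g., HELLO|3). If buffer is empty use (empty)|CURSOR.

After op 1 (delete): buf='SIG' cursor=0
After op 2 (delete): buf='IG' cursor=0
After op 3 (delete): buf='G' cursor=0
After op 4 (end): buf='G' cursor=1
After op 5 (end): buf='G' cursor=1
After op 6 (home): buf='G' cursor=0
After op 7 (undo): buf='IG' cursor=0

Answer: IG|0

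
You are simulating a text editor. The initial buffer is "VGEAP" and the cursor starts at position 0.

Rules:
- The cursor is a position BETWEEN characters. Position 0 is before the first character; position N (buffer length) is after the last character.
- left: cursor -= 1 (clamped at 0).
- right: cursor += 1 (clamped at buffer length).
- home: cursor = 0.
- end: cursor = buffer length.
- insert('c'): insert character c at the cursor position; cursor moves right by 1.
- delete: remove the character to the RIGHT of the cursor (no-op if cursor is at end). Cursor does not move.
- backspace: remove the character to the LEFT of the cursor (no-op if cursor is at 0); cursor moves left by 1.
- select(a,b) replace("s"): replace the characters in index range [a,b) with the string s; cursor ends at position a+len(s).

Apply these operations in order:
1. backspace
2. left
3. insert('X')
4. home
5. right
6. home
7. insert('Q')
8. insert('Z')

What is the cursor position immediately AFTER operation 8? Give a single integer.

Answer: 2

Derivation:
After op 1 (backspace): buf='VGEAP' cursor=0
After op 2 (left): buf='VGEAP' cursor=0
After op 3 (insert('X')): buf='XVGEAP' cursor=1
After op 4 (home): buf='XVGEAP' cursor=0
After op 5 (right): buf='XVGEAP' cursor=1
After op 6 (home): buf='XVGEAP' cursor=0
After op 7 (insert('Q')): buf='QXVGEAP' cursor=1
After op 8 (insert('Z')): buf='QZXVGEAP' cursor=2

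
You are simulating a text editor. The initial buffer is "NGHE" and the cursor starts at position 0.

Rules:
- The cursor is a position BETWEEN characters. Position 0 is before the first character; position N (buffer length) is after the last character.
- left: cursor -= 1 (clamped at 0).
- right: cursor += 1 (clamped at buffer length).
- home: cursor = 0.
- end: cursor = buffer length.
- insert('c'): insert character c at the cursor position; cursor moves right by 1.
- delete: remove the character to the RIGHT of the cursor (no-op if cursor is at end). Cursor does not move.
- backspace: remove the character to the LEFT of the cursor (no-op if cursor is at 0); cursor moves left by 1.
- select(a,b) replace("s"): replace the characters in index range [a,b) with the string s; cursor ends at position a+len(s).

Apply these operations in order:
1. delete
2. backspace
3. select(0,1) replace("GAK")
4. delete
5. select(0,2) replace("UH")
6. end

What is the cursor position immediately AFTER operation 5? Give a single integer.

After op 1 (delete): buf='GHE' cursor=0
After op 2 (backspace): buf='GHE' cursor=0
After op 3 (select(0,1) replace("GAK")): buf='GAKHE' cursor=3
After op 4 (delete): buf='GAKE' cursor=3
After op 5 (select(0,2) replace("UH")): buf='UHKE' cursor=2

Answer: 2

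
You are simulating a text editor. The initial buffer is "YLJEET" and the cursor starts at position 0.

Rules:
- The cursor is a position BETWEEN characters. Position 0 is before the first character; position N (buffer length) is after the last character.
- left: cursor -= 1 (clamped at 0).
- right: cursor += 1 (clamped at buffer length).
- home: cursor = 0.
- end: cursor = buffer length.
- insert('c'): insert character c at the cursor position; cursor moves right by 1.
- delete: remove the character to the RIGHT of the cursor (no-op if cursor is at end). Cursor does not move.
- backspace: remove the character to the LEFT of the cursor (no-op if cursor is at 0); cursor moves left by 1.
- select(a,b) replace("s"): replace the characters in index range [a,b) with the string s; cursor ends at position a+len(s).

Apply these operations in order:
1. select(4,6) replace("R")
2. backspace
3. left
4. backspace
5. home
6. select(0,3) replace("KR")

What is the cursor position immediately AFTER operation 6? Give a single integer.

After op 1 (select(4,6) replace("R")): buf='YLJER' cursor=5
After op 2 (backspace): buf='YLJE' cursor=4
After op 3 (left): buf='YLJE' cursor=3
After op 4 (backspace): buf='YLE' cursor=2
After op 5 (home): buf='YLE' cursor=0
After op 6 (select(0,3) replace("KR")): buf='KR' cursor=2

Answer: 2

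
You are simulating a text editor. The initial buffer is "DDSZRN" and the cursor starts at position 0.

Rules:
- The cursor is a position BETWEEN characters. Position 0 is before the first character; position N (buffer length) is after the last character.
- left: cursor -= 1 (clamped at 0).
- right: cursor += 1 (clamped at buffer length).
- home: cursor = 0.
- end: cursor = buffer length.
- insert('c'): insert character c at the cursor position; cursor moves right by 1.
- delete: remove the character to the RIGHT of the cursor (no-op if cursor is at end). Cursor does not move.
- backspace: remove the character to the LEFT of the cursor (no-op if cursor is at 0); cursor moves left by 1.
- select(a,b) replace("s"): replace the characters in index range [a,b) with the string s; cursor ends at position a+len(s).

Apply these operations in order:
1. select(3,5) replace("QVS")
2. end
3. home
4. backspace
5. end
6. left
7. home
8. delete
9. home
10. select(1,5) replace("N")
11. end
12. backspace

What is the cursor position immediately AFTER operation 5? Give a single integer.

After op 1 (select(3,5) replace("QVS")): buf='DDSQVSN' cursor=6
After op 2 (end): buf='DDSQVSN' cursor=7
After op 3 (home): buf='DDSQVSN' cursor=0
After op 4 (backspace): buf='DDSQVSN' cursor=0
After op 5 (end): buf='DDSQVSN' cursor=7

Answer: 7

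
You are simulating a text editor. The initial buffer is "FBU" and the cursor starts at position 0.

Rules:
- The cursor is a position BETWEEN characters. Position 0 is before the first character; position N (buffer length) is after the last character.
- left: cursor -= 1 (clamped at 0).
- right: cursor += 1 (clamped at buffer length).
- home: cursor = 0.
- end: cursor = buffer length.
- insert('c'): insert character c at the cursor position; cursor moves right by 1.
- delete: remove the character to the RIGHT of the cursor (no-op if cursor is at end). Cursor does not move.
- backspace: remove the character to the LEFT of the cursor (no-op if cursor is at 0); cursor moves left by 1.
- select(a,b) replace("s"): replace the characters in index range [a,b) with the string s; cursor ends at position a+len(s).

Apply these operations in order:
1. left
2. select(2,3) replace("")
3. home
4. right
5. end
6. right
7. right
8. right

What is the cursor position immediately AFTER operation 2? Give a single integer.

Answer: 2

Derivation:
After op 1 (left): buf='FBU' cursor=0
After op 2 (select(2,3) replace("")): buf='FB' cursor=2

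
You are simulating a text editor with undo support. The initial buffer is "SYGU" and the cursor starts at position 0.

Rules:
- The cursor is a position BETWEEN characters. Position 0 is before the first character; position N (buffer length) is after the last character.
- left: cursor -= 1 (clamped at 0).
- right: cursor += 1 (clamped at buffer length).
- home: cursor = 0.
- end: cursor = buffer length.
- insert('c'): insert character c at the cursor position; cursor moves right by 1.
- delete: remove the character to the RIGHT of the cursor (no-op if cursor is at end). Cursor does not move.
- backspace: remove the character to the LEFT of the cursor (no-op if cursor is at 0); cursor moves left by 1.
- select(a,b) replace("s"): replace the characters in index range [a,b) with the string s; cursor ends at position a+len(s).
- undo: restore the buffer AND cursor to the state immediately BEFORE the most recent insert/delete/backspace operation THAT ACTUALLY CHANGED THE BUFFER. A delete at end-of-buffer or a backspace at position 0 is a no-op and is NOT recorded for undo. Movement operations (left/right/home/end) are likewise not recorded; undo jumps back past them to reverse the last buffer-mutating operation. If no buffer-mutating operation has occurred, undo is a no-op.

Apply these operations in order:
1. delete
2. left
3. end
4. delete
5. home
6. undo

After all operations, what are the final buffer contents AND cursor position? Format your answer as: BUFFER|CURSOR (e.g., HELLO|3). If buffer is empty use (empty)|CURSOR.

After op 1 (delete): buf='YGU' cursor=0
After op 2 (left): buf='YGU' cursor=0
After op 3 (end): buf='YGU' cursor=3
After op 4 (delete): buf='YGU' cursor=3
After op 5 (home): buf='YGU' cursor=0
After op 6 (undo): buf='SYGU' cursor=0

Answer: SYGU|0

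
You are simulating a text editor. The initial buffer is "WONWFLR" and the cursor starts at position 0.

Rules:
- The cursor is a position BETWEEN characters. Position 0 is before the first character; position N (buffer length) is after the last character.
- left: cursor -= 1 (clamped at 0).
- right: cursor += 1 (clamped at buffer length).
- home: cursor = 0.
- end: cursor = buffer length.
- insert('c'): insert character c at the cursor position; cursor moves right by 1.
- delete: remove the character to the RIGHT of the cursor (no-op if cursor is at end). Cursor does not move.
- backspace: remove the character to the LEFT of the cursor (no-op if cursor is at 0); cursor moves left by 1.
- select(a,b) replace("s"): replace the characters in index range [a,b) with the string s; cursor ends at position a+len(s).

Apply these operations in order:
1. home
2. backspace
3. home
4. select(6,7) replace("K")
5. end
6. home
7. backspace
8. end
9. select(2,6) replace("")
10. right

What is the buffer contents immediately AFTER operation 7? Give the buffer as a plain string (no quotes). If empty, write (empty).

After op 1 (home): buf='WONWFLR' cursor=0
After op 2 (backspace): buf='WONWFLR' cursor=0
After op 3 (home): buf='WONWFLR' cursor=0
After op 4 (select(6,7) replace("K")): buf='WONWFLK' cursor=7
After op 5 (end): buf='WONWFLK' cursor=7
After op 6 (home): buf='WONWFLK' cursor=0
After op 7 (backspace): buf='WONWFLK' cursor=0

Answer: WONWFLK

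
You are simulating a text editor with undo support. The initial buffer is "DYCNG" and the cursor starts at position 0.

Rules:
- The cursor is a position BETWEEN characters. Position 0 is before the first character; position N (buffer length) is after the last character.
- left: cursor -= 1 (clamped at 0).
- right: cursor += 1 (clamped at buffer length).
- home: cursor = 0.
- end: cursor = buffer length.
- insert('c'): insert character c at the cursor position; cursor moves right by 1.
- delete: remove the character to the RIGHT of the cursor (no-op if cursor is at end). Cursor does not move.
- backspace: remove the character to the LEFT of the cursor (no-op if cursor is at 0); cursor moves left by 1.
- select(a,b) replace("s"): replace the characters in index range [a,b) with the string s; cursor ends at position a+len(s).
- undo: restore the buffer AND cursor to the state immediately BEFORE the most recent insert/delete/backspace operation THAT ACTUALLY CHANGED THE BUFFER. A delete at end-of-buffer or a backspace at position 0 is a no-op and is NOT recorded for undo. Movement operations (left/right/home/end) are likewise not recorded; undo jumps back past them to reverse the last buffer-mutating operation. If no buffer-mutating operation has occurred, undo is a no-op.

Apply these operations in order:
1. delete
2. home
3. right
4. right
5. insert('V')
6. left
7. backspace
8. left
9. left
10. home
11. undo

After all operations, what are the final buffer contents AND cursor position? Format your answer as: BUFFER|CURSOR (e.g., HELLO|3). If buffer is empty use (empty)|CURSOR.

Answer: YCVNG|2

Derivation:
After op 1 (delete): buf='YCNG' cursor=0
After op 2 (home): buf='YCNG' cursor=0
After op 3 (right): buf='YCNG' cursor=1
After op 4 (right): buf='YCNG' cursor=2
After op 5 (insert('V')): buf='YCVNG' cursor=3
After op 6 (left): buf='YCVNG' cursor=2
After op 7 (backspace): buf='YVNG' cursor=1
After op 8 (left): buf='YVNG' cursor=0
After op 9 (left): buf='YVNG' cursor=0
After op 10 (home): buf='YVNG' cursor=0
After op 11 (undo): buf='YCVNG' cursor=2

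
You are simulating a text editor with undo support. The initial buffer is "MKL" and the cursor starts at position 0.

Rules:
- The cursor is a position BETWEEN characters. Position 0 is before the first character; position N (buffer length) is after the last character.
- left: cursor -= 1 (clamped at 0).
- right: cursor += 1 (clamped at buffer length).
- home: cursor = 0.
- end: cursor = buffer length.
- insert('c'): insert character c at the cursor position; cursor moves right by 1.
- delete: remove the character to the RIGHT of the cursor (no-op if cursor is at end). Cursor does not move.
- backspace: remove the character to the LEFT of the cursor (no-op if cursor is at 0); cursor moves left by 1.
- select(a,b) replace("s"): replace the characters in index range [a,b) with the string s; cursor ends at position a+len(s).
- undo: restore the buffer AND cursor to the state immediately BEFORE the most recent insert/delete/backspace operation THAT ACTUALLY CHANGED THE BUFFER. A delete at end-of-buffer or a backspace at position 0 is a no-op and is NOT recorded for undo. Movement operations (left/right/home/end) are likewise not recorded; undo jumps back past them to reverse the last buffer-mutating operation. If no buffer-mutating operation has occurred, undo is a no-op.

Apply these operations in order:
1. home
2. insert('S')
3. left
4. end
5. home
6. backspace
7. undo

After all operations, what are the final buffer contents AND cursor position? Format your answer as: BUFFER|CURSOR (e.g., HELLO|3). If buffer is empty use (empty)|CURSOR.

After op 1 (home): buf='MKL' cursor=0
After op 2 (insert('S')): buf='SMKL' cursor=1
After op 3 (left): buf='SMKL' cursor=0
After op 4 (end): buf='SMKL' cursor=4
After op 5 (home): buf='SMKL' cursor=0
After op 6 (backspace): buf='SMKL' cursor=0
After op 7 (undo): buf='MKL' cursor=0

Answer: MKL|0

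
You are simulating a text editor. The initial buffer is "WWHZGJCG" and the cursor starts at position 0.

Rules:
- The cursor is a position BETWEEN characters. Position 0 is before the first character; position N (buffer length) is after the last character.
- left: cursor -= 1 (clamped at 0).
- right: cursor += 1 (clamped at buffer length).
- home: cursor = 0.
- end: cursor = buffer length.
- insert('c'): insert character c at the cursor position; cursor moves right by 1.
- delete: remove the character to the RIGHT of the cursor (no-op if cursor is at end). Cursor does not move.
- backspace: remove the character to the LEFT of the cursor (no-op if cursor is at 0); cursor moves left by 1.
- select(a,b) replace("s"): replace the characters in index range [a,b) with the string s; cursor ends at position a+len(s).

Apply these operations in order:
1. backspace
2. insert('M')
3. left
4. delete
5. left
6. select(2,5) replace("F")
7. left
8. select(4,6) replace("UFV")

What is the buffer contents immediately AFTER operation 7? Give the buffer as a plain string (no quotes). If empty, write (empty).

After op 1 (backspace): buf='WWHZGJCG' cursor=0
After op 2 (insert('M')): buf='MWWHZGJCG' cursor=1
After op 3 (left): buf='MWWHZGJCG' cursor=0
After op 4 (delete): buf='WWHZGJCG' cursor=0
After op 5 (left): buf='WWHZGJCG' cursor=0
After op 6 (select(2,5) replace("F")): buf='WWFJCG' cursor=3
After op 7 (left): buf='WWFJCG' cursor=2

Answer: WWFJCG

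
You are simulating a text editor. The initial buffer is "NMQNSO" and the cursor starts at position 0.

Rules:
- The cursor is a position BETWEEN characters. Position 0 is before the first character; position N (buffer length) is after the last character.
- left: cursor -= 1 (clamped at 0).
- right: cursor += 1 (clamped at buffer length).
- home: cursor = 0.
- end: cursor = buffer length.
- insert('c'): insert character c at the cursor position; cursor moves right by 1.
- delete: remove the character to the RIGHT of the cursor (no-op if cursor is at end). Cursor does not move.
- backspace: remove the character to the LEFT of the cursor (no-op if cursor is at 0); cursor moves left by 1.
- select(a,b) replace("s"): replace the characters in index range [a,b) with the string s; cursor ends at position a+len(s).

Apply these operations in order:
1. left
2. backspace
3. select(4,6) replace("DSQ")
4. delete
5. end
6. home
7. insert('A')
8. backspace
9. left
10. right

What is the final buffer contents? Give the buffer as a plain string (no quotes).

Answer: NMQNDSQ

Derivation:
After op 1 (left): buf='NMQNSO' cursor=0
After op 2 (backspace): buf='NMQNSO' cursor=0
After op 3 (select(4,6) replace("DSQ")): buf='NMQNDSQ' cursor=7
After op 4 (delete): buf='NMQNDSQ' cursor=7
After op 5 (end): buf='NMQNDSQ' cursor=7
After op 6 (home): buf='NMQNDSQ' cursor=0
After op 7 (insert('A')): buf='ANMQNDSQ' cursor=1
After op 8 (backspace): buf='NMQNDSQ' cursor=0
After op 9 (left): buf='NMQNDSQ' cursor=0
After op 10 (right): buf='NMQNDSQ' cursor=1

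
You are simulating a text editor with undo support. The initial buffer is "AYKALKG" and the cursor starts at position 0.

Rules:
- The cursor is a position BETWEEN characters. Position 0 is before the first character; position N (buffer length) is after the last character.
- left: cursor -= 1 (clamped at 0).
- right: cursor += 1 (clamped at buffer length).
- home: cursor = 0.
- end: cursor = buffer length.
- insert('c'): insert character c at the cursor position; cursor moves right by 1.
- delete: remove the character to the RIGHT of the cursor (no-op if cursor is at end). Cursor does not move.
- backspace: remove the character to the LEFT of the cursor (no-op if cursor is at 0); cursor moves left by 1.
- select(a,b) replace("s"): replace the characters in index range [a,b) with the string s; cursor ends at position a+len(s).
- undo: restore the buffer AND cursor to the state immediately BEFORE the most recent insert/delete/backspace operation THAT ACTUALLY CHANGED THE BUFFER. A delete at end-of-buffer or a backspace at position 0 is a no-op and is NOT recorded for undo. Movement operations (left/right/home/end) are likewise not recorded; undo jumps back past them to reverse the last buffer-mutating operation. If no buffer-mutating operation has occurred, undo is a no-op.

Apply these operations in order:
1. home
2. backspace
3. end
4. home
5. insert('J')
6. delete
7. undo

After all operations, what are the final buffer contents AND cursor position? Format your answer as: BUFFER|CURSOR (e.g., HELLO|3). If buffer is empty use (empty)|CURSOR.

After op 1 (home): buf='AYKALKG' cursor=0
After op 2 (backspace): buf='AYKALKG' cursor=0
After op 3 (end): buf='AYKALKG' cursor=7
After op 4 (home): buf='AYKALKG' cursor=0
After op 5 (insert('J')): buf='JAYKALKG' cursor=1
After op 6 (delete): buf='JYKALKG' cursor=1
After op 7 (undo): buf='JAYKALKG' cursor=1

Answer: JAYKALKG|1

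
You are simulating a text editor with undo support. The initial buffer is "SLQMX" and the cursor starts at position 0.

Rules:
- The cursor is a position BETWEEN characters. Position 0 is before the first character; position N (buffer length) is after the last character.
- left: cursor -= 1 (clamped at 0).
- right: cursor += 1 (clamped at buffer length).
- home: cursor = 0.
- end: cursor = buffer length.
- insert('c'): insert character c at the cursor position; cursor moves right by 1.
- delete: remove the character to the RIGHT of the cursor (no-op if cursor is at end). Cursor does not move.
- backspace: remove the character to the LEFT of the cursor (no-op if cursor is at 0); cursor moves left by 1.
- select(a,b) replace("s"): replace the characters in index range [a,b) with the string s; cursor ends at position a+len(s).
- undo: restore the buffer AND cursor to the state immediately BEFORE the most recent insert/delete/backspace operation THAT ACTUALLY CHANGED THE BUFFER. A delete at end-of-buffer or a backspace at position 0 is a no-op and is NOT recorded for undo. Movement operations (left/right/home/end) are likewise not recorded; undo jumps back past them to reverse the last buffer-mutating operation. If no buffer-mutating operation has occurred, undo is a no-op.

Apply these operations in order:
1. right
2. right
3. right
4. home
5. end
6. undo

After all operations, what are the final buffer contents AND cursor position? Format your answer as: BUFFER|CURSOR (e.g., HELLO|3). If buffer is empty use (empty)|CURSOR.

Answer: SLQMX|5

Derivation:
After op 1 (right): buf='SLQMX' cursor=1
After op 2 (right): buf='SLQMX' cursor=2
After op 3 (right): buf='SLQMX' cursor=3
After op 4 (home): buf='SLQMX' cursor=0
After op 5 (end): buf='SLQMX' cursor=5
After op 6 (undo): buf='SLQMX' cursor=5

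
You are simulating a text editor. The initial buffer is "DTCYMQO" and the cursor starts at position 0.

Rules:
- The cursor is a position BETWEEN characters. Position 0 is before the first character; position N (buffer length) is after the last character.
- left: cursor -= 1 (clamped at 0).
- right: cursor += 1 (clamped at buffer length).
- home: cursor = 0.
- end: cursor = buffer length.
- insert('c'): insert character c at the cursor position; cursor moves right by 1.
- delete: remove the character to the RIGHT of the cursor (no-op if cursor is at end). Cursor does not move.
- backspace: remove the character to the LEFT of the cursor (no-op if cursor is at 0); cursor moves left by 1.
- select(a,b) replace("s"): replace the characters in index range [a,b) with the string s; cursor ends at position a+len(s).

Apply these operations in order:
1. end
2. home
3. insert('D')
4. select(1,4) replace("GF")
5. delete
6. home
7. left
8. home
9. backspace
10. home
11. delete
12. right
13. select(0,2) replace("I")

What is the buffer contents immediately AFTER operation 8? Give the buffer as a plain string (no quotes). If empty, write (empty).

Answer: DGFMQO

Derivation:
After op 1 (end): buf='DTCYMQO' cursor=7
After op 2 (home): buf='DTCYMQO' cursor=0
After op 3 (insert('D')): buf='DDTCYMQO' cursor=1
After op 4 (select(1,4) replace("GF")): buf='DGFYMQO' cursor=3
After op 5 (delete): buf='DGFMQO' cursor=3
After op 6 (home): buf='DGFMQO' cursor=0
After op 7 (left): buf='DGFMQO' cursor=0
After op 8 (home): buf='DGFMQO' cursor=0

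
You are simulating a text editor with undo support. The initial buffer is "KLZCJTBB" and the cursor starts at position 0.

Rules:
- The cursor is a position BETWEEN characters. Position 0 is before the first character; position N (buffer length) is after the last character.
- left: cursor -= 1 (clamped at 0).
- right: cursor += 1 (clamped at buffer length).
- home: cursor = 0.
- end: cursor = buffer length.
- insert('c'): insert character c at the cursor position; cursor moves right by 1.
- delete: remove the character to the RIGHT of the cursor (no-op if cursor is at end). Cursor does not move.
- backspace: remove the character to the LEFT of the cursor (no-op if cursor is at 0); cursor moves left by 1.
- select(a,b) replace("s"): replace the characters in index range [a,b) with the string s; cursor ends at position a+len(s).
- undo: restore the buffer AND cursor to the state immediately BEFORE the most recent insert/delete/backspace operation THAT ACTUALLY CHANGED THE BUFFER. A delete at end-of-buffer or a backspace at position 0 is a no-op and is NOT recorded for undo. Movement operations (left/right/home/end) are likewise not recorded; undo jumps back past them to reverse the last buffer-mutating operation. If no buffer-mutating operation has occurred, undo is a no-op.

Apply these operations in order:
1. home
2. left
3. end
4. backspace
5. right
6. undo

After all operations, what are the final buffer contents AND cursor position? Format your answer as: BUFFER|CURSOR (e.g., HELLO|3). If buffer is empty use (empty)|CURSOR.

After op 1 (home): buf='KLZCJTBB' cursor=0
After op 2 (left): buf='KLZCJTBB' cursor=0
After op 3 (end): buf='KLZCJTBB' cursor=8
After op 4 (backspace): buf='KLZCJTB' cursor=7
After op 5 (right): buf='KLZCJTB' cursor=7
After op 6 (undo): buf='KLZCJTBB' cursor=8

Answer: KLZCJTBB|8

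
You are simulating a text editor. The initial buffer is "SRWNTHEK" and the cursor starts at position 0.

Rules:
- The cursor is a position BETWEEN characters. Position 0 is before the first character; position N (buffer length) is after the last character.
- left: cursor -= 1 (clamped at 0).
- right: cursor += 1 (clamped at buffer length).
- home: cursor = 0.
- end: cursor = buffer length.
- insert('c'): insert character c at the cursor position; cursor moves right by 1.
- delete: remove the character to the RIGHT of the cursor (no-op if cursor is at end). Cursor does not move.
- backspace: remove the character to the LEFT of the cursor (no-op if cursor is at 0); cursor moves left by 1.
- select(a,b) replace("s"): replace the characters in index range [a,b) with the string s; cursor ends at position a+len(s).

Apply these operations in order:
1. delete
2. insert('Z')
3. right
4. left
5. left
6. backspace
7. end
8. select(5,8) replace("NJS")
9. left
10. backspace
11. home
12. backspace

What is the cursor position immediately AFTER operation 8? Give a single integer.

Answer: 8

Derivation:
After op 1 (delete): buf='RWNTHEK' cursor=0
After op 2 (insert('Z')): buf='ZRWNTHEK' cursor=1
After op 3 (right): buf='ZRWNTHEK' cursor=2
After op 4 (left): buf='ZRWNTHEK' cursor=1
After op 5 (left): buf='ZRWNTHEK' cursor=0
After op 6 (backspace): buf='ZRWNTHEK' cursor=0
After op 7 (end): buf='ZRWNTHEK' cursor=8
After op 8 (select(5,8) replace("NJS")): buf='ZRWNTNJS' cursor=8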